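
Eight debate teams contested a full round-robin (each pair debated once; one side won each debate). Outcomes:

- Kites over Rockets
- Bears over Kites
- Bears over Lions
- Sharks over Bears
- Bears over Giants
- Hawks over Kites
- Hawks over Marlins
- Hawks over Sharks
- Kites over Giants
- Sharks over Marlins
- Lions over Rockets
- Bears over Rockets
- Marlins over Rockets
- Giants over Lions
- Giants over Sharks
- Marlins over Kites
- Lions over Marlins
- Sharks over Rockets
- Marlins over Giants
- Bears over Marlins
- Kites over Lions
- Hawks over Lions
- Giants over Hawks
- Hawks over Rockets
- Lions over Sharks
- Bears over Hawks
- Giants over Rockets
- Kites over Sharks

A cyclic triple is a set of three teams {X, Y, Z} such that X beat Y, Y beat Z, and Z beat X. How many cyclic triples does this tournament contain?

10

Win totals: Sharks 3, Lions 3, Rockets 0, Marlins 3, Bears 6, Giants 4, Hawks 5, Kites 4.
A team with w wins dominates both others in C(w,2) triples; summing gives 3 + 3 + 0 + 3 + 15 + 6 + 10 + 6 = 46 transitive triples.
Total triples C(8,3) = 56, so cyclic triples = 56 − 46 = 10.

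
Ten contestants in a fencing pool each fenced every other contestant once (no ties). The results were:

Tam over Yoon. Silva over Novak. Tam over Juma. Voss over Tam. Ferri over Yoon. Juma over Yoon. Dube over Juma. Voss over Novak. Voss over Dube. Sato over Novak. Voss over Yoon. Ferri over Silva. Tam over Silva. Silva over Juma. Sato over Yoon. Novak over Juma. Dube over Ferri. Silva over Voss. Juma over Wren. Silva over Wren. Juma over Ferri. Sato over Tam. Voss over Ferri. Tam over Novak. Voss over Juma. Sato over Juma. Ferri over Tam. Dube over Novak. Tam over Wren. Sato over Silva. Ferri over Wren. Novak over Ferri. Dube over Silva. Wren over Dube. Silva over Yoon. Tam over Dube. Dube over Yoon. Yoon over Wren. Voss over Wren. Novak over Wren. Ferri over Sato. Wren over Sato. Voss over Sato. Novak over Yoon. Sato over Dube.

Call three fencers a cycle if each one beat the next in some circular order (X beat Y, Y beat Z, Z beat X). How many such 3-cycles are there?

22

Win totals: Novak 4, Tam 6, Silva 5, Voss 8, Juma 3, Ferri 5, Dube 5, Sato 6, Yoon 1, Wren 2.
A fencer with w wins dominates both others in C(w,2) triples; summing gives 6 + 15 + 10 + 28 + 3 + 10 + 10 + 15 + 0 + 1 = 98 transitive triples.
Total triples C(10,3) = 120, so cyclic triples = 120 − 98 = 22.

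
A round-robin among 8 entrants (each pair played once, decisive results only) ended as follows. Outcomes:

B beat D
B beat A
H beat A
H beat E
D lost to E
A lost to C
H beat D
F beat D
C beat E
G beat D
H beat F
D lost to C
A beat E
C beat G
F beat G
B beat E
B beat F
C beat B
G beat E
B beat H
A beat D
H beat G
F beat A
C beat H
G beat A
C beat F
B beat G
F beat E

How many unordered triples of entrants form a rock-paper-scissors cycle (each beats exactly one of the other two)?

0

Win totals: A 2, B 6, C 7, D 0, E 1, F 4, G 3, H 5.
An entrant with w wins dominates both others in C(w,2) triples; summing gives 1 + 15 + 21 + 0 + 0 + 6 + 3 + 10 = 56 transitive triples.
Total triples C(8,3) = 56, so cyclic triples = 56 − 56 = 0.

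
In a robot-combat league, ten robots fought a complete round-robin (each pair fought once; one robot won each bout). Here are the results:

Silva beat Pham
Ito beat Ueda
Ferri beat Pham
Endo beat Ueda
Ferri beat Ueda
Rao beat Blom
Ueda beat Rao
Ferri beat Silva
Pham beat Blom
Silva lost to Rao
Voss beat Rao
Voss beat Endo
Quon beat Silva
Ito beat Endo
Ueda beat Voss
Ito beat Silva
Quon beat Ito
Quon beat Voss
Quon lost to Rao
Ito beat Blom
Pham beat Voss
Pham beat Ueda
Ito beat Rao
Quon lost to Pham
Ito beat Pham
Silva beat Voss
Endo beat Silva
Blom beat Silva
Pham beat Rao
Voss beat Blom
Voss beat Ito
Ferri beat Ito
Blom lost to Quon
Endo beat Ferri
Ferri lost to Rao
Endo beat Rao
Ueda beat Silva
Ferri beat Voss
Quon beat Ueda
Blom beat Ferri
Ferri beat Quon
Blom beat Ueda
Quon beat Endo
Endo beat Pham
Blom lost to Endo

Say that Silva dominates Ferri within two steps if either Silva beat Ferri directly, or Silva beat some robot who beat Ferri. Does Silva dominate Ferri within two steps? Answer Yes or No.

No

Silva did not beat Ferri directly.
Silva beat Pham, Voss, but each of them lost to Ferri. No two-step path.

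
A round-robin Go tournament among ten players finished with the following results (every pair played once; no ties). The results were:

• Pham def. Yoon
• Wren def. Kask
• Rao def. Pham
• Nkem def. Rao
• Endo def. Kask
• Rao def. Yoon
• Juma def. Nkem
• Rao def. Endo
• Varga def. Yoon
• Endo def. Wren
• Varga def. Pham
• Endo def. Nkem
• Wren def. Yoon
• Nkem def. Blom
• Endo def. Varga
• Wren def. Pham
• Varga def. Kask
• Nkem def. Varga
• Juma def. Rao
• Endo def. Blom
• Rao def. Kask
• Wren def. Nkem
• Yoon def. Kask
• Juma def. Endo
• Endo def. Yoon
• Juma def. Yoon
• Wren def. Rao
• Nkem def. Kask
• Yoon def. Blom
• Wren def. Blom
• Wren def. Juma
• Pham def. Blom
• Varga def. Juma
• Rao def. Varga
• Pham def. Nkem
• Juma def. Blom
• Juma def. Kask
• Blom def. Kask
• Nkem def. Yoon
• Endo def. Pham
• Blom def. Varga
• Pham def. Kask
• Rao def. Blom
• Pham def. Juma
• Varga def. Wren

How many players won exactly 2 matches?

Win totals: Nkem 5, Endo 7, Kask 0, Varga 5, Juma 6, Yoon 2, Blom 2, Pham 5, Rao 6, Wren 7.
Exactly 2: Yoon, Blom — 2 players.

2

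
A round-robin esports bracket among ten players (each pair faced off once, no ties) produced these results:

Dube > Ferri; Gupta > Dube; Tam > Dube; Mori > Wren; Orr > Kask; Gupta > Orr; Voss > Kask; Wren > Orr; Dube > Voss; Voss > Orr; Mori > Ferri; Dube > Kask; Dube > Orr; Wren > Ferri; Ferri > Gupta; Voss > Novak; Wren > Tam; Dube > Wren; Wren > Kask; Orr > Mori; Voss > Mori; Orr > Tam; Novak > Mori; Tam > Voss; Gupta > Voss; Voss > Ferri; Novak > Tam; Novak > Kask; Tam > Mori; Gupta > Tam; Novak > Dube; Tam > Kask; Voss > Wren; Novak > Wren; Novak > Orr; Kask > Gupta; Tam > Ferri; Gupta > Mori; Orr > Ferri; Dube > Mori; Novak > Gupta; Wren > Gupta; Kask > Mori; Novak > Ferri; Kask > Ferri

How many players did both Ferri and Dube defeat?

Ferri beat: Gupta.
Dube beat: Voss, Wren, Mori, Orr, Kask, Ferri.
No one was beaten by both.

0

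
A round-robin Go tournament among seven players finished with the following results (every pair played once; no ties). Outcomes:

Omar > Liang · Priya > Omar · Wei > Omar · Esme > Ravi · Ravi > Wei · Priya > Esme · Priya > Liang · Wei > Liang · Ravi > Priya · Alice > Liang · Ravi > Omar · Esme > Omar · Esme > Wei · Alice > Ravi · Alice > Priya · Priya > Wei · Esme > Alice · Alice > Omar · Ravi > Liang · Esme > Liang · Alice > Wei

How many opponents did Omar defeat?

Omar's results: beat Liang; lost to Alice, Esme, Ravi, Priya, Wei.
That is 1 win.

1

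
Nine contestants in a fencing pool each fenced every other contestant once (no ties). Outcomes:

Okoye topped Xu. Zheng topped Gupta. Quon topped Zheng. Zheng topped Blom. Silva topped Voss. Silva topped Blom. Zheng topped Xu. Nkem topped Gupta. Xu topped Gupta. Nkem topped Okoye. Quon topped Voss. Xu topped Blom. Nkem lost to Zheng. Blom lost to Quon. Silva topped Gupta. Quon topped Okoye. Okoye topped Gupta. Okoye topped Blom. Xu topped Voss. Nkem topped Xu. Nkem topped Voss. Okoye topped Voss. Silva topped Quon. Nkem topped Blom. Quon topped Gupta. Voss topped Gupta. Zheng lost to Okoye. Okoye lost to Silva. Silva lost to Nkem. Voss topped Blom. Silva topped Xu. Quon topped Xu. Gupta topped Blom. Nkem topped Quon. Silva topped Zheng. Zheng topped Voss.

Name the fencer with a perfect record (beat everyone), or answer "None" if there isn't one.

Highest win total is Silva with 7 (out of 8 possible).
Silva lost to Nkem, so no fencer went undefeated.

None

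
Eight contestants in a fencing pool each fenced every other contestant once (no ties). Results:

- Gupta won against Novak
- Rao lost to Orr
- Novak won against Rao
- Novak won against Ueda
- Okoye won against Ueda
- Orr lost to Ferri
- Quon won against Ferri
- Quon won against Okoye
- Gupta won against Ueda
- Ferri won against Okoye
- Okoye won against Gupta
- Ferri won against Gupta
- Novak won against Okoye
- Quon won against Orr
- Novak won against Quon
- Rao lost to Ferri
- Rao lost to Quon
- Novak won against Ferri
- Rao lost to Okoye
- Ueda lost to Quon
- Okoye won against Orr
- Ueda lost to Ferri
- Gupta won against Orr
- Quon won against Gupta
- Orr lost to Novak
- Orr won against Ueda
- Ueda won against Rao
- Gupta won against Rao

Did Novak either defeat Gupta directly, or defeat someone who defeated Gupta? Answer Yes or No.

Yes

Novak did not beat Gupta directly.
Novak beat Orr, Okoye, Rao, Quon, Ueda, Ferri. Of those, Okoye beat Gupta.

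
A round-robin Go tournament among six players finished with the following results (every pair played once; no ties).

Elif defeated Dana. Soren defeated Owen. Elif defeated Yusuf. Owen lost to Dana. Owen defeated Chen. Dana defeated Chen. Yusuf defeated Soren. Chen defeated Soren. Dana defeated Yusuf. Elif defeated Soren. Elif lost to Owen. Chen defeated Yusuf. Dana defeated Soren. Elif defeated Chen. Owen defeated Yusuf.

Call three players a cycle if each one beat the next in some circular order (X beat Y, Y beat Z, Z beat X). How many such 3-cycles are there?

Of the C(6,3) = 20 triples, the cyclic ones are: {Dana, Elif, Owen}; {Yusuf, Owen, Soren}; {Elif, Owen, Soren}; {Owen, Soren, Chen}.
That is 4.

4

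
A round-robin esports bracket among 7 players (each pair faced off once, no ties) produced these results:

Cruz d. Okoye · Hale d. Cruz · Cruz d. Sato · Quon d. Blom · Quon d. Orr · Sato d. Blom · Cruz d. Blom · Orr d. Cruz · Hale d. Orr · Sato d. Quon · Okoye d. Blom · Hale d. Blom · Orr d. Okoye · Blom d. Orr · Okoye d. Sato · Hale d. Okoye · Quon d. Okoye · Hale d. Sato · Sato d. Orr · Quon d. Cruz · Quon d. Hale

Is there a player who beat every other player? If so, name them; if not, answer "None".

None

Highest win total is Quon with 5 (out of 6 possible).
Quon lost to Sato, so no player went undefeated.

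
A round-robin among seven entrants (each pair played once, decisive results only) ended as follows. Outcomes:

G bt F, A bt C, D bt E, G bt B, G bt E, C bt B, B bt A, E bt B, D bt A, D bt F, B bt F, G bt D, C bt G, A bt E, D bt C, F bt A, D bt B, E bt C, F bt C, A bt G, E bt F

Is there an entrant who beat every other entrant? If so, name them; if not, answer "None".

Highest win total is D with 5 (out of 6 possible).
D lost to G, so no entrant went undefeated.

None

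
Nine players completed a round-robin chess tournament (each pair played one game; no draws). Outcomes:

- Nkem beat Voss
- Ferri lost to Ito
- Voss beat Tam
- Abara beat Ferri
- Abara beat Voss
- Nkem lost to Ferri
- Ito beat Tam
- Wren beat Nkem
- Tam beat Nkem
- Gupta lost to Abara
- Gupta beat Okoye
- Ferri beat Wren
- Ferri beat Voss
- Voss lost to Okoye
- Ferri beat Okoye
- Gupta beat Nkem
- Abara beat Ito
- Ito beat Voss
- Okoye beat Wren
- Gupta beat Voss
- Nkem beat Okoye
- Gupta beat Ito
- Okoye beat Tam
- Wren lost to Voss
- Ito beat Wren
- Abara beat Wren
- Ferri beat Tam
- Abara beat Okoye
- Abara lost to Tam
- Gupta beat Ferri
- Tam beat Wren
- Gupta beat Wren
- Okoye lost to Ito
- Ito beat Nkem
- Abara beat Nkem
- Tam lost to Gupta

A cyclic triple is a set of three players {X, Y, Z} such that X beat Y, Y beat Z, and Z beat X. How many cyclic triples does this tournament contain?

9

Win totals: Voss 2, Tam 3, Nkem 2, Wren 1, Abara 7, Gupta 7, Okoye 3, Ito 6, Ferri 5.
A player with w wins dominates both others in C(w,2) triples; summing gives 1 + 3 + 1 + 0 + 21 + 21 + 3 + 15 + 10 = 75 transitive triples.
Total triples C(9,3) = 84, so cyclic triples = 84 − 75 = 9.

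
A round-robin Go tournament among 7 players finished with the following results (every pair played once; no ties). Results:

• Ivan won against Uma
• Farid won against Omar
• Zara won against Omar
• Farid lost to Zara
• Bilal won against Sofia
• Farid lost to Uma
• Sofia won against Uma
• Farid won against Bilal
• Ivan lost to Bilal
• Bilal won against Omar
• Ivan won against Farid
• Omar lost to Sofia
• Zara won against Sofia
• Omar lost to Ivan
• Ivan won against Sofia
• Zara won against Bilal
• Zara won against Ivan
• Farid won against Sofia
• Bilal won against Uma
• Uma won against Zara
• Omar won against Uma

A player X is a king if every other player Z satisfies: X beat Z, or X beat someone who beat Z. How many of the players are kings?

4

Farid cannot reach Zara in two steps.
Bilal reaches everyone (king).
Omar cannot reach Bilal, Sofia, Ivan in two steps.
Zara reaches everyone (king).
Sofia cannot reach Bilal, Ivan in two steps.
Ivan reaches everyone (king).
Uma reaches everyone (king).
Kings: Bilal, Zara, Ivan, Uma — 4.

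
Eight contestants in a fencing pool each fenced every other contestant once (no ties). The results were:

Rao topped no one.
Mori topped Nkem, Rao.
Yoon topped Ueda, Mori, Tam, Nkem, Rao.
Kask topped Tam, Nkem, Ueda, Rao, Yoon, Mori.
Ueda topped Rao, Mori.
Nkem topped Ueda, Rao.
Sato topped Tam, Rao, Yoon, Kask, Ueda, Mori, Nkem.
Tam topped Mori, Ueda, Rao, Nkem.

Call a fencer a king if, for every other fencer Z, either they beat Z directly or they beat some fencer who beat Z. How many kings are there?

1

Ueda cannot reach Sato, Yoon, Kask, Tam in two steps.
Rao cannot reach Ueda, Sato, Yoon, Nkem, Mori, Kask, Tam in two steps.
Sato reaches everyone (king).
Yoon cannot reach Sato, Kask in two steps.
Nkem cannot reach Sato, Yoon, Kask, Tam in two steps.
Mori cannot reach Sato, Yoon, Kask, Tam in two steps.
Kask cannot reach Sato in two steps.
Tam cannot reach Sato, Yoon, Kask in two steps.
Kings: Sato — 1.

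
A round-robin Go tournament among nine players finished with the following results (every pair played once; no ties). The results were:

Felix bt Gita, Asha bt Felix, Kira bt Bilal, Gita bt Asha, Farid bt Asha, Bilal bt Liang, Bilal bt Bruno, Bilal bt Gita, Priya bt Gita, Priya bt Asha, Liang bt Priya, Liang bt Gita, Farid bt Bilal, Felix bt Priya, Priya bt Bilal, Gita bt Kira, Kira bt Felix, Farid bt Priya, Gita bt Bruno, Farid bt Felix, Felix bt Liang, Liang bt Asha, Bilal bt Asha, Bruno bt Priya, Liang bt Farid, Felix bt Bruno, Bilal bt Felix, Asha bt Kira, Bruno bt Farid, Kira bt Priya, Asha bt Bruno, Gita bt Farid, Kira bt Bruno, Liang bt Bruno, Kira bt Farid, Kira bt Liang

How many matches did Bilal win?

Bilal's results: beat Felix, Gita, Bruno, Asha, Liang; lost to Priya, Farid, Kira.
That is 5 wins.

5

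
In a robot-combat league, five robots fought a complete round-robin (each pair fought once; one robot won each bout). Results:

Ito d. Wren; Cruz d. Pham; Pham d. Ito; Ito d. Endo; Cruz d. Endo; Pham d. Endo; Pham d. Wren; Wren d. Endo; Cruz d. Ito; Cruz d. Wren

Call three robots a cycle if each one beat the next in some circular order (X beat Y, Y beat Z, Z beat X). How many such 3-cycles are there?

Of the C(5,3) = 10 triples, the cyclic ones are: none.
That is 0.

0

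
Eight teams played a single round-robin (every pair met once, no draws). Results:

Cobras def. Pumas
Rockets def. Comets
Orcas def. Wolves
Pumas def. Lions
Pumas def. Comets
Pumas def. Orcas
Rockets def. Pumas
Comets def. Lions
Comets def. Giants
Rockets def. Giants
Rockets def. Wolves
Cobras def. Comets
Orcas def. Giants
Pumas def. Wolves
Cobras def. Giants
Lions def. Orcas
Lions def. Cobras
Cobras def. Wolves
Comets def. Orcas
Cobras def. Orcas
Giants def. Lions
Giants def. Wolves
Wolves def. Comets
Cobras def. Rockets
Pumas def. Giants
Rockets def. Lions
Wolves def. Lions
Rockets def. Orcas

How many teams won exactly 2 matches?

4

Win totals: Lions 2, Cobras 6, Giants 2, Orcas 2, Pumas 5, Wolves 2, Rockets 6, Comets 3.
Exactly 2: Lions, Giants, Orcas, Wolves — 4 teams.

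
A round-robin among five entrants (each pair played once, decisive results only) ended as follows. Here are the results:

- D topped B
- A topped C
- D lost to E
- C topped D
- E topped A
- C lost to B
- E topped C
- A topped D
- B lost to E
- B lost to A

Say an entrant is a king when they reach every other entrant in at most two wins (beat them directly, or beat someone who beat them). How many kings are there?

1

A cannot reach E in two steps.
B cannot reach A, E in two steps.
C cannot reach A, E in two steps.
D cannot reach A, E in two steps.
E reaches everyone (king).
Kings: E — 1.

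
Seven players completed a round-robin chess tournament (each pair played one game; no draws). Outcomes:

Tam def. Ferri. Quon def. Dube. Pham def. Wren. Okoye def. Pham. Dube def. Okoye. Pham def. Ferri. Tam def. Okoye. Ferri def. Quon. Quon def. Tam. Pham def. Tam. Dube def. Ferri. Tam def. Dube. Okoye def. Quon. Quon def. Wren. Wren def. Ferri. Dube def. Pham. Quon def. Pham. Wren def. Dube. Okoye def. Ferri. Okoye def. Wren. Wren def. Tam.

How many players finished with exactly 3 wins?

4

Win totals: Okoye 4, Ferri 1, Tam 3, Quon 4, Pham 3, Dube 3, Wren 3.
Exactly 3: Tam, Pham, Dube, Wren — 4 players.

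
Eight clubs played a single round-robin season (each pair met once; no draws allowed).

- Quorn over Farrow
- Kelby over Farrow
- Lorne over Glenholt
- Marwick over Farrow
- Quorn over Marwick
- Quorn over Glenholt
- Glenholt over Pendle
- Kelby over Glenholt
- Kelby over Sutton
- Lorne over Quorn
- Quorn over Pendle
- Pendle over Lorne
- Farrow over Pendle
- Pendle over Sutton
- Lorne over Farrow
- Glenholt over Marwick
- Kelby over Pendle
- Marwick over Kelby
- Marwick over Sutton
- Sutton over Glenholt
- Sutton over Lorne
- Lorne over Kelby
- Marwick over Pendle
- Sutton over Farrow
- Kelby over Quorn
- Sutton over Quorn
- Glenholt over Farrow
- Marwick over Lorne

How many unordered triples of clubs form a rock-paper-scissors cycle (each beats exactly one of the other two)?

14

Win totals: Glenholt 3, Marwick 5, Quorn 4, Kelby 5, Farrow 1, Lorne 4, Pendle 2, Sutton 4.
A club with w wins dominates both others in C(w,2) triples; summing gives 3 + 10 + 6 + 10 + 0 + 6 + 1 + 6 = 42 transitive triples.
Total triples C(8,3) = 56, so cyclic triples = 56 − 42 = 14.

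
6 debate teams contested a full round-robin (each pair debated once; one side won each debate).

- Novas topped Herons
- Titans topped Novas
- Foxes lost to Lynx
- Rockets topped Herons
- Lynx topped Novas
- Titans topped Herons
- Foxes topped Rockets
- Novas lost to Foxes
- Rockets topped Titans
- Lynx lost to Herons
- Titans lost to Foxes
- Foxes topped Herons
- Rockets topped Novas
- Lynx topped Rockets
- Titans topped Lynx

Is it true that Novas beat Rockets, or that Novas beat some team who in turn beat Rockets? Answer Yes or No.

Novas did not beat Rockets directly.
Novas beat Herons, but each of them lost to Rockets. No two-step path.

No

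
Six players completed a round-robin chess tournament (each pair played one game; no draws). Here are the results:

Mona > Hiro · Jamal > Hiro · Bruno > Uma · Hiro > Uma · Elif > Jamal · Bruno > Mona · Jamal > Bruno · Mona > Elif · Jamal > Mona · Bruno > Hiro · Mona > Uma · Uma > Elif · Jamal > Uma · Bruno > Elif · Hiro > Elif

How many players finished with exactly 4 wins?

Win totals: Uma 1, Elif 1, Mona 3, Bruno 4, Jamal 4, Hiro 2.
Exactly 4: Bruno, Jamal — 2 players.

2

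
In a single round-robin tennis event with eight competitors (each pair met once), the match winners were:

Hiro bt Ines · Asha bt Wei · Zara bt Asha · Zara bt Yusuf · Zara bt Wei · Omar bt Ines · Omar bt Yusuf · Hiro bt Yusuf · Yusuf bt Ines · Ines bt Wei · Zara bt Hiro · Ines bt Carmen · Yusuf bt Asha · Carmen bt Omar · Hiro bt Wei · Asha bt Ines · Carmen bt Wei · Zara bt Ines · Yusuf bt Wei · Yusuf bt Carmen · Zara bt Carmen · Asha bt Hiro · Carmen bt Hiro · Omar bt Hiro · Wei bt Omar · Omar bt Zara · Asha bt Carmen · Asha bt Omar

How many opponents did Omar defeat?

Omar's results: beat Yusuf, Ines, Hiro, Zara; lost to Carmen, Asha, Wei.
That is 4 wins.

4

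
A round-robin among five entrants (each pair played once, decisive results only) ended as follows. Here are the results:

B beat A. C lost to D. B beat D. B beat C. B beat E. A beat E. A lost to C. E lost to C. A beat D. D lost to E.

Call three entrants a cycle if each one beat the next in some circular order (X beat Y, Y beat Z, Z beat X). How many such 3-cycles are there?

2

Win totals: A 2, B 4, C 2, D 1, E 1.
An entrant with w wins dominates both others in C(w,2) triples; summing gives 1 + 6 + 1 + 0 + 0 = 8 transitive triples.
Total triples C(5,3) = 10, so cyclic triples = 10 − 8 = 2.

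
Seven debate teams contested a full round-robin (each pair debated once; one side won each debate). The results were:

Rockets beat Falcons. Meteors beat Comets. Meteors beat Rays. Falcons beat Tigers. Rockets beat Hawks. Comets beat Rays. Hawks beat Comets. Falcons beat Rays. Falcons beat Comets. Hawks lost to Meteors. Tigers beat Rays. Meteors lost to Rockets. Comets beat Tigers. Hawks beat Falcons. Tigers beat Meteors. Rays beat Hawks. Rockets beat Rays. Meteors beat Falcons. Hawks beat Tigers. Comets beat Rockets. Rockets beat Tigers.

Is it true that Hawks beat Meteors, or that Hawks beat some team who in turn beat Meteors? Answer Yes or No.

Yes

Hawks did not beat Meteors directly.
Hawks beat Tigers, Falcons, Comets. Of those, Tigers beat Meteors.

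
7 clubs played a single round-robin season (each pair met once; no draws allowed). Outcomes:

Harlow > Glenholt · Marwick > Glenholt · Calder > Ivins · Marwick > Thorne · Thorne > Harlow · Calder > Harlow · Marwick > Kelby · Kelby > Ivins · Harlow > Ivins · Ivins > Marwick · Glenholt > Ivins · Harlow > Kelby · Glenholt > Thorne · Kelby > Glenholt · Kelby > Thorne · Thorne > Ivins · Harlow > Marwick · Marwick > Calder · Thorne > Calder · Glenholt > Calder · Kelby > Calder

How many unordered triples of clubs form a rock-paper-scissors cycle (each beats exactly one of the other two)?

Win totals: Thorne 3, Harlow 4, Calder 2, Marwick 4, Ivins 1, Kelby 4, Glenholt 3.
A club with w wins dominates both others in C(w,2) triples; summing gives 3 + 6 + 1 + 6 + 0 + 6 + 3 = 25 transitive triples.
Total triples C(7,3) = 35, so cyclic triples = 35 − 25 = 10.

10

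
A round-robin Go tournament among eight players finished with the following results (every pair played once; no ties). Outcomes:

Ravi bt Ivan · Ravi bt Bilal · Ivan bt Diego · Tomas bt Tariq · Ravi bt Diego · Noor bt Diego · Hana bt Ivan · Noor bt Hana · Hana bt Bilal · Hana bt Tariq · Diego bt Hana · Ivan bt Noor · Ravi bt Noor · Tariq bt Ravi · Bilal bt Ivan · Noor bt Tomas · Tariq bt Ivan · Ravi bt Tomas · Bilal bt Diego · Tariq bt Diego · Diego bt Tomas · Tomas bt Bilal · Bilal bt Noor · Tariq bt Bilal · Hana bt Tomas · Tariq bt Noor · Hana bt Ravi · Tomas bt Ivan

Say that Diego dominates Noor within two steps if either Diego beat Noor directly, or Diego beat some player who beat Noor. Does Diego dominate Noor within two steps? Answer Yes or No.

Diego did not beat Noor directly.
Diego beat Tomas, Hana, but each of them lost to Noor. No two-step path.

No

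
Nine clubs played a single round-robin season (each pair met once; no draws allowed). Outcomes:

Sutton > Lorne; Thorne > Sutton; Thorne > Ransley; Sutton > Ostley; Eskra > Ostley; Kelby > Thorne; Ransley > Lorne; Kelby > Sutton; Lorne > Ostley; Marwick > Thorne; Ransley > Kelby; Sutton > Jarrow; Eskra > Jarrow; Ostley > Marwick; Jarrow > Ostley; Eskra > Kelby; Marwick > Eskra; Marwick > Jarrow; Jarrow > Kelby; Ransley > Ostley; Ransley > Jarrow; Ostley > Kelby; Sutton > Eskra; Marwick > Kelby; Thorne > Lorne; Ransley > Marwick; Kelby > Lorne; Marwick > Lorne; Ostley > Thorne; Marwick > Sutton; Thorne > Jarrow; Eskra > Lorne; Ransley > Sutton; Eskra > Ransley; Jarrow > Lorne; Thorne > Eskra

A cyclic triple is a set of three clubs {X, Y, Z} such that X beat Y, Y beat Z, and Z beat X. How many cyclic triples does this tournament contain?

Win totals: Marwick 6, Jarrow 3, Sutton 4, Ransley 6, Eskra 5, Thorne 5, Kelby 3, Ostley 3, Lorne 1.
A club with w wins dominates both others in C(w,2) triples; summing gives 15 + 3 + 6 + 15 + 10 + 10 + 3 + 3 + 0 = 65 transitive triples.
Total triples C(9,3) = 84, so cyclic triples = 84 − 65 = 19.

19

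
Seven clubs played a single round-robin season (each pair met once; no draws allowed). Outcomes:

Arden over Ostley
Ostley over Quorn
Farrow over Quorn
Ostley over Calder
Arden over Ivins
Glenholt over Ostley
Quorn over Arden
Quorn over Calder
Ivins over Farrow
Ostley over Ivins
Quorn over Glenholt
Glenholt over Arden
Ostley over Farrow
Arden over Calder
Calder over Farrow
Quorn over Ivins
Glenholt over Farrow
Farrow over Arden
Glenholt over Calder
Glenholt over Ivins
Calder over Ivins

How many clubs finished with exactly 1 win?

1

Win totals: Farrow 2, Quorn 4, Ivins 1, Glenholt 5, Calder 2, Arden 3, Ostley 4.
Exactly 1: Ivins — 1 club.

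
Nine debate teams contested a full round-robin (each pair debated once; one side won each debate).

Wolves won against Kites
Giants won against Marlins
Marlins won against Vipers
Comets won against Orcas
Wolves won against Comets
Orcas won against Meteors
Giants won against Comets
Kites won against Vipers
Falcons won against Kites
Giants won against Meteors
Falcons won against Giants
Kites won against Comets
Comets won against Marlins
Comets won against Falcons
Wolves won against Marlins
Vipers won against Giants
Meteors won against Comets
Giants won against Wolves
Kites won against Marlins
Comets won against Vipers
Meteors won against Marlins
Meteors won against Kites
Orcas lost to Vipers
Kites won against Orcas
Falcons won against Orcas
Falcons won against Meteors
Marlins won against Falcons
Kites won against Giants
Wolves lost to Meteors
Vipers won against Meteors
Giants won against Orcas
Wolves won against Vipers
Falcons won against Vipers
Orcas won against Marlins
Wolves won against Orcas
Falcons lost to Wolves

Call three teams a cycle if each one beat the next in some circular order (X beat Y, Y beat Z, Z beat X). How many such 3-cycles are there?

Win totals: Kites 5, Comets 4, Orcas 2, Meteors 4, Giants 5, Vipers 3, Wolves 6, Marlins 2, Falcons 5.
A team with w wins dominates both others in C(w,2) triples; summing gives 10 + 6 + 1 + 6 + 10 + 3 + 15 + 1 + 10 = 62 transitive triples.
Total triples C(9,3) = 84, so cyclic triples = 84 − 62 = 22.

22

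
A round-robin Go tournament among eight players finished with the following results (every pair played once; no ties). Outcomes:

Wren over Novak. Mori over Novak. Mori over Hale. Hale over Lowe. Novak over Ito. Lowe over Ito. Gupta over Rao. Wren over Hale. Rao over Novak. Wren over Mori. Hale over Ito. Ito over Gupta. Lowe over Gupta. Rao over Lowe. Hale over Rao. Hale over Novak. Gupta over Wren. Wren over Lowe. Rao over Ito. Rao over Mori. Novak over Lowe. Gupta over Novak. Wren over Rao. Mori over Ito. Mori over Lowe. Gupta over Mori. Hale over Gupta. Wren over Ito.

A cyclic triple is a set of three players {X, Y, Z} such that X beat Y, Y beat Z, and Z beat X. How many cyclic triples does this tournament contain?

11

Win totals: Mori 4, Lowe 2, Rao 4, Novak 2, Hale 5, Gupta 4, Ito 1, Wren 6.
A player with w wins dominates both others in C(w,2) triples; summing gives 6 + 1 + 6 + 1 + 10 + 6 + 0 + 15 = 45 transitive triples.
Total triples C(8,3) = 56, so cyclic triples = 56 − 45 = 11.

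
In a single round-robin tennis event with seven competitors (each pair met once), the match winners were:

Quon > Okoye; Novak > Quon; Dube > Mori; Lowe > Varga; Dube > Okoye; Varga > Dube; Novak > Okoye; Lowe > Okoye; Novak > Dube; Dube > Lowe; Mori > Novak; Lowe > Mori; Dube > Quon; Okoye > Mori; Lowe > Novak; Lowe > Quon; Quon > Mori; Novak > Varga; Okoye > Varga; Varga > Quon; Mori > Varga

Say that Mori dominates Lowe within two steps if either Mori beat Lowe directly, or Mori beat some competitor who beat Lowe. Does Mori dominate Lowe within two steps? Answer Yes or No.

Mori did not beat Lowe directly.
Mori beat Varga, Novak, but each of them lost to Lowe. No two-step path.

No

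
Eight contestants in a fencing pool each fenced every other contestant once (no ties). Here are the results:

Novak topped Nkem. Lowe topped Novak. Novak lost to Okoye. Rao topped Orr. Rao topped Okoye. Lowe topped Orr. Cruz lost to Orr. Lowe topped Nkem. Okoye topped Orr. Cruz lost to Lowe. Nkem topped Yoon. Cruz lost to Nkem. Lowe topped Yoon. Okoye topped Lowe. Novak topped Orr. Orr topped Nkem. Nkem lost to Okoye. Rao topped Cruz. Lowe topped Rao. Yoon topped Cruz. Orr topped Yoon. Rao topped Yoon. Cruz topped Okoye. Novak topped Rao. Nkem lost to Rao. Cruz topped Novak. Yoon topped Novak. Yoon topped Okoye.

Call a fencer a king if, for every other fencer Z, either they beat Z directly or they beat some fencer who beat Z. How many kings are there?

Okoye reaches everyone (king).
Rao reaches everyone (king).
Lowe reaches everyone (king).
Yoon reaches everyone (king).
Orr cannot reach Rao, Lowe in two steps.
Nkem cannot reach Rao, Lowe, Orr in two steps.
Novak cannot reach Lowe in two steps.
Cruz cannot reach Yoon in two steps.
Kings: Okoye, Rao, Lowe, Yoon — 4.

4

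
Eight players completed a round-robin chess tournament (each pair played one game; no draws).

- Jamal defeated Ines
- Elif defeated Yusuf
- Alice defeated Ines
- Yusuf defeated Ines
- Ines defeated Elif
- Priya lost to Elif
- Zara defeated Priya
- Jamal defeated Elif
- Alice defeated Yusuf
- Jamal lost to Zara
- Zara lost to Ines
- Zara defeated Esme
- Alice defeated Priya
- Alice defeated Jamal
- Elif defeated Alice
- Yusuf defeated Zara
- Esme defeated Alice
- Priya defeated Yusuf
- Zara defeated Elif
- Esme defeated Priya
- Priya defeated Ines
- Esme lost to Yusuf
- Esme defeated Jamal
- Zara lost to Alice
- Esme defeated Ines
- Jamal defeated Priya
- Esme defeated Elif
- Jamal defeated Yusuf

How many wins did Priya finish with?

2

Priya's results: beat Ines, Yusuf; lost to Alice, Elif, Zara, Jamal, Esme.
That is 2 wins.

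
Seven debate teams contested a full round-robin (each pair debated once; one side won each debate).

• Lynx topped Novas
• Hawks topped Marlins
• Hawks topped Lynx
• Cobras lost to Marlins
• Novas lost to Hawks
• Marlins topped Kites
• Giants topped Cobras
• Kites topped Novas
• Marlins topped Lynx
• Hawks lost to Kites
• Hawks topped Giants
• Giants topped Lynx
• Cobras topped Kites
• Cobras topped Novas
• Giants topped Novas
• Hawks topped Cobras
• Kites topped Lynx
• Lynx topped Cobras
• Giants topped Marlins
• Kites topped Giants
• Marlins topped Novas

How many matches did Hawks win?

Hawks' results: beat Giants, Lynx, Cobras, Novas, Marlins; lost to Kites.
That is 5 wins.

5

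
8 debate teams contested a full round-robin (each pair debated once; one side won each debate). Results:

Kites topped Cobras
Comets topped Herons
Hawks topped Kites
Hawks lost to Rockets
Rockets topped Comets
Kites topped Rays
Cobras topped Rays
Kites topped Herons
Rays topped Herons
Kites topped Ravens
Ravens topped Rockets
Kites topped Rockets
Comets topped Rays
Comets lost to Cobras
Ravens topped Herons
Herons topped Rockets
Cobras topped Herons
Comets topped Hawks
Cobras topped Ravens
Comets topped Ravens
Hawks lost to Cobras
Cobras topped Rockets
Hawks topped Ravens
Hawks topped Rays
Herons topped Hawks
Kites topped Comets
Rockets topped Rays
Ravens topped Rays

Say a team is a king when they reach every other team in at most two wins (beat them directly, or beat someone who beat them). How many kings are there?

3

Herons cannot reach Cobras in two steps.
Cobras reaches everyone (king).
Hawks reaches everyone (king).
Kites reaches everyone (king).
Comets cannot reach Cobras in two steps.
Rockets cannot reach Cobras in two steps.
Rays cannot reach Cobras, Kites, Comets, Ravens in two steps.
Ravens cannot reach Cobras, Kites in two steps.
Kings: Cobras, Hawks, Kites — 3.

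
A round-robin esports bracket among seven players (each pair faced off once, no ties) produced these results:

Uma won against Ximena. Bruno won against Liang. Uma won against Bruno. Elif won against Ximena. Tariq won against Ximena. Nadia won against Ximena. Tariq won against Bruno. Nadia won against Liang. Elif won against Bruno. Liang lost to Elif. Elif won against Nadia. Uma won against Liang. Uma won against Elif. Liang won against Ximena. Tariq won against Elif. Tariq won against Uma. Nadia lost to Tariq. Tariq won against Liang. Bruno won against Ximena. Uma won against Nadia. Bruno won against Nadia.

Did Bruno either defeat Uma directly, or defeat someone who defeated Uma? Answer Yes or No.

Bruno did not beat Uma directly.
Bruno beat Nadia, Ximena, Liang, but each of them lost to Uma. No two-step path.

No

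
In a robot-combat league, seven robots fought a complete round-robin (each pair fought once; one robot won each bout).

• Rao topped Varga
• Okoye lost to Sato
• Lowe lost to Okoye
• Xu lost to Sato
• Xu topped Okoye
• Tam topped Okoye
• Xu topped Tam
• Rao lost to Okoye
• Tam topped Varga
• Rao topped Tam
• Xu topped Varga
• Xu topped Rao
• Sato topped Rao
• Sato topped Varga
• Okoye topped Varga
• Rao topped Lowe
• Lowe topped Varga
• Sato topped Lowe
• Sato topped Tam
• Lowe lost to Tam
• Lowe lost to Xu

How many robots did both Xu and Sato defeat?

5

Xu beat: Varga, Rao, Tam, Okoye, Lowe.
Sato beat: Varga, Rao, Tam, Okoye, Xu, Lowe.
Both beat: Varga, Rao, Tam, Okoye, Lowe — 5.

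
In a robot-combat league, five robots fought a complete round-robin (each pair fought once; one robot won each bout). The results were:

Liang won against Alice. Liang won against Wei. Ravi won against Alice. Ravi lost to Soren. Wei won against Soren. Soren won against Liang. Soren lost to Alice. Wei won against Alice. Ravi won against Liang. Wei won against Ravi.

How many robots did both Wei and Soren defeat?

Wei beat: Alice, Ravi, Soren.
Soren beat: Liang, Ravi.
Both beat: Ravi — 1.

1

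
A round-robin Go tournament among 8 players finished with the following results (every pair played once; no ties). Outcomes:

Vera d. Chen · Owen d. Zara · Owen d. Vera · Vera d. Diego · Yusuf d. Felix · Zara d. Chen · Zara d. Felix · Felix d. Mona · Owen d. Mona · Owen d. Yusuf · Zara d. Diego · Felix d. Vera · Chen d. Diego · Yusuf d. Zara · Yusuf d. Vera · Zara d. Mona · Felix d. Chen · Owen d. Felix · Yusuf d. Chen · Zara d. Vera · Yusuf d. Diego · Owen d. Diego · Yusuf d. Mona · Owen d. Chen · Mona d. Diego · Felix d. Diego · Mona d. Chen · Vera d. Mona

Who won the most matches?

Win totals: Felix 4, Owen 7, Yusuf 6, Zara 5, Mona 2, Diego 0, Vera 3, Chen 1.
Owen leads with 7 wins (next highest: 6).

Owen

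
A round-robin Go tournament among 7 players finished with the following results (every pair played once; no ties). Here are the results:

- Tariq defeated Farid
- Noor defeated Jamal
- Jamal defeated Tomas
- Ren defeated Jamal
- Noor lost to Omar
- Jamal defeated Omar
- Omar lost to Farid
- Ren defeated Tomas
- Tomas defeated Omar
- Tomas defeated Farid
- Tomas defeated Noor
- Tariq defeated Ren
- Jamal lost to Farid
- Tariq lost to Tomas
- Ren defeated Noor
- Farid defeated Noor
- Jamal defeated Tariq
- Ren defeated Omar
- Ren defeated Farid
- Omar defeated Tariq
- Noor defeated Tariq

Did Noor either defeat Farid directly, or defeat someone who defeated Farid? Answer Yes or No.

Yes

Noor did not beat Farid directly.
Noor beat Jamal, Tariq. Of those, Tariq beat Farid.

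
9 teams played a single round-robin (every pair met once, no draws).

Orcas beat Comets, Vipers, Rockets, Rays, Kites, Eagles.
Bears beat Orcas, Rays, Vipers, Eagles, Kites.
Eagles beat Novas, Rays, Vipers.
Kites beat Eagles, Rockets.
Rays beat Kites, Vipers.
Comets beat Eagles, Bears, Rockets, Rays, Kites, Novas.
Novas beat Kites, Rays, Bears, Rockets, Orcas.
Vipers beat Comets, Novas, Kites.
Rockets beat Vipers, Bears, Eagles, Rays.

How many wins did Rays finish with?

2

Rays' results: beat Vipers, Kites; lost to Novas, Rockets, Comets, Bears, Eagles, Orcas.
That is 2 wins.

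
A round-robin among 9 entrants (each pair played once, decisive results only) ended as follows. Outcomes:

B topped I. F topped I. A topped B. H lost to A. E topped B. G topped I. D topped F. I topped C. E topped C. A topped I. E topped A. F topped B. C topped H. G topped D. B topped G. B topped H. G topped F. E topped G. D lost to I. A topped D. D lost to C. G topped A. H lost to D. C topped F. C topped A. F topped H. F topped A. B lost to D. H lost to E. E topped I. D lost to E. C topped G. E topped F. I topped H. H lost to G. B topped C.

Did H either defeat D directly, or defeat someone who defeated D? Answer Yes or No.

No

H did not beat D directly.
H beat no one, so there is no intermediate entrant.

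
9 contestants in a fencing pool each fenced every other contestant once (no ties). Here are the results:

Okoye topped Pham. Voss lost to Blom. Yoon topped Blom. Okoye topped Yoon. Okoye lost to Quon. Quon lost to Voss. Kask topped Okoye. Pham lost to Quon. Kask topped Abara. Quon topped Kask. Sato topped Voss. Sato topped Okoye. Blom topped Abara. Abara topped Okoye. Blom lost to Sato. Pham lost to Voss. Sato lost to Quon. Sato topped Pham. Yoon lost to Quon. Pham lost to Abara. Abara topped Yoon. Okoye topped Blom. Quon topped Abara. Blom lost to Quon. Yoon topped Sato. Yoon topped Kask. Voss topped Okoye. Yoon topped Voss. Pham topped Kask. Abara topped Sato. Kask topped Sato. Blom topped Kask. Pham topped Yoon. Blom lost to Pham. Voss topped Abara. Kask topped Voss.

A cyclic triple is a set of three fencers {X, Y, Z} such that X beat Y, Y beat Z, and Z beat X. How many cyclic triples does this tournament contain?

24

Win totals: Kask 4, Quon 7, Sato 4, Pham 3, Abara 4, Okoye 3, Blom 3, Yoon 4, Voss 4.
A fencer with w wins dominates both others in C(w,2) triples; summing gives 6 + 21 + 6 + 3 + 6 + 3 + 3 + 6 + 6 = 60 transitive triples.
Total triples C(9,3) = 84, so cyclic triples = 84 − 60 = 24.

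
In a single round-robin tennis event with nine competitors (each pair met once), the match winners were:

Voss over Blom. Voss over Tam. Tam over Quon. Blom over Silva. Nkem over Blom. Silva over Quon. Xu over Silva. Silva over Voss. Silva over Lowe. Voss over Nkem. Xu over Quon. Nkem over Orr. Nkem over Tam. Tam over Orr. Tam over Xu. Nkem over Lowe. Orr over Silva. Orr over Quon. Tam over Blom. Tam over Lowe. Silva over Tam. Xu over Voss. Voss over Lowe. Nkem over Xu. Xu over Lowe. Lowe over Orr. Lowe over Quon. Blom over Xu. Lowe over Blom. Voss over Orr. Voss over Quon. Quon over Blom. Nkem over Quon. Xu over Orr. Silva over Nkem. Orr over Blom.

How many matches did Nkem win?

6

Nkem's results: beat Blom, Quon, Lowe, Tam, Orr, Xu; lost to Voss, Silva.
That is 6 wins.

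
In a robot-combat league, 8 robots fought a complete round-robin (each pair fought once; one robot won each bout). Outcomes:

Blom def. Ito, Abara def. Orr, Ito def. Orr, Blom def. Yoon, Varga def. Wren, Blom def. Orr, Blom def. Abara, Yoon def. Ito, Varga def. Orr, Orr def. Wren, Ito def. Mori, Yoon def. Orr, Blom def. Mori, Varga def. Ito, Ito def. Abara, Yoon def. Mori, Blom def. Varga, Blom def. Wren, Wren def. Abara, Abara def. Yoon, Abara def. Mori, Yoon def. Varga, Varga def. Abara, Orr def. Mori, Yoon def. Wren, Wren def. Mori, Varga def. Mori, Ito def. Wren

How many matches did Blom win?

Blom's results: beat Abara, Varga, Orr, Ito, Mori, Yoon, Wren; lost to no one.
That is 7 wins.

7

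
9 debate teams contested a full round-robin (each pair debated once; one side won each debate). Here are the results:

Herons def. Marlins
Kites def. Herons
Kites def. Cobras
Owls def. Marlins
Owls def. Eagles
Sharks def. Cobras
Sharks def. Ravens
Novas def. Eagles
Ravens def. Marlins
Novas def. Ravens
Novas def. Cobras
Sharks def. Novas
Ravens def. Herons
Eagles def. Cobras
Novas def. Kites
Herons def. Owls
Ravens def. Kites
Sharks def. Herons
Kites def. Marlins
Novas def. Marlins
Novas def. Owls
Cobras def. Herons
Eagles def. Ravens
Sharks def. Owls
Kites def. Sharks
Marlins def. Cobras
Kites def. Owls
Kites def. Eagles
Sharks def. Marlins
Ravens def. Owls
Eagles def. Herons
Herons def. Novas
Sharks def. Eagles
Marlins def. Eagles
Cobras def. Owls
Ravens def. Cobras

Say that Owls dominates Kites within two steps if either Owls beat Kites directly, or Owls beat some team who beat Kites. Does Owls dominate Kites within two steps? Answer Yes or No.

Owls did not beat Kites directly.
Owls beat Eagles, Marlins, but each of them lost to Kites. No two-step path.

No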